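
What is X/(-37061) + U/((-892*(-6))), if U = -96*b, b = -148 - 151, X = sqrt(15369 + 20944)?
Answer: 1196/223 - sqrt(36313)/37061 ≈ 5.3581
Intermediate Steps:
X = sqrt(36313) ≈ 190.56
b = -299
U = 28704 (U = -96*(-299) = 28704)
X/(-37061) + U/((-892*(-6))) = sqrt(36313)/(-37061) + 28704/((-892*(-6))) = sqrt(36313)*(-1/37061) + 28704/5352 = -sqrt(36313)/37061 + 28704*(1/5352) = -sqrt(36313)/37061 + 1196/223 = 1196/223 - sqrt(36313)/37061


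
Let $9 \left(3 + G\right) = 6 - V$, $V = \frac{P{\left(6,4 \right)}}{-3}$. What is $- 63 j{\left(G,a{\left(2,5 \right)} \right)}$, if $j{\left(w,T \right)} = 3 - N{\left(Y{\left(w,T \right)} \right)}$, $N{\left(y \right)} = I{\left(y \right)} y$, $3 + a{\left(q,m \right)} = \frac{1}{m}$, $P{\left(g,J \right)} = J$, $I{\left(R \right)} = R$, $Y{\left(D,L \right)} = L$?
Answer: $\frac{7623}{25} \approx 304.92$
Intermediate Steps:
$a{\left(q,m \right)} = -3 + \frac{1}{m}$
$N{\left(y \right)} = y^{2}$ ($N{\left(y \right)} = y y = y^{2}$)
$V = - \frac{4}{3}$ ($V = \frac{4}{-3} = 4 \left(- \frac{1}{3}\right) = - \frac{4}{3} \approx -1.3333$)
$G = - \frac{59}{27}$ ($G = -3 + \frac{6 - - \frac{4}{3}}{9} = -3 + \frac{6 + \frac{4}{3}}{9} = -3 + \frac{1}{9} \cdot \frac{22}{3} = -3 + \frac{22}{27} = - \frac{59}{27} \approx -2.1852$)
$j{\left(w,T \right)} = 3 - T^{2}$
$- 63 j{\left(G,a{\left(2,5 \right)} \right)} = - 63 \left(3 - \left(-3 + \frac{1}{5}\right)^{2}\right) = - 63 \left(3 - \left(- \frac{14}{5}\right)^{2}\right) = - 63 \left(3 - \frac{196}{25}\right) = \left(-63\right) \left(- \frac{121}{25}\right) = \frac{7623}{25}$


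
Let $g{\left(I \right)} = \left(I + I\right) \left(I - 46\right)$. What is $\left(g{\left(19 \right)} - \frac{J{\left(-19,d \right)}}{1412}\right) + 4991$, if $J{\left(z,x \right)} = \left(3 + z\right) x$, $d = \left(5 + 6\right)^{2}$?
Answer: $\frac{1400129}{353} \approx 3966.4$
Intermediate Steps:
$d = 121$ ($d = 11^{2} = 121$)
$J{\left(z,x \right)} = x \left(3 + z\right)$
$g{\left(I \right)} = 2 I \left(-46 + I\right)$
$\left(g{\left(19 \right)} - \frac{J{\left(-19,d \right)}}{1412}\right) + 4991 = \left(2 \cdot 19 \left(-46 + 19\right) - \frac{121 \left(3 - 19\right)}{1412}\right) + 4991 = \left(2 \cdot 19 \left(-27\right) - 121 \left(-16\right) \frac{1}{1412}\right) + 4991 = \left(-1026 - \left(-1936\right) \frac{1}{1412}\right) + 4991 = \left(-1026 - - \frac{484}{353}\right) + 4991 = \left(-1026 + \frac{484}{353}\right) + 4991 = - \frac{361694}{353} + 4991 = \frac{1400129}{353}$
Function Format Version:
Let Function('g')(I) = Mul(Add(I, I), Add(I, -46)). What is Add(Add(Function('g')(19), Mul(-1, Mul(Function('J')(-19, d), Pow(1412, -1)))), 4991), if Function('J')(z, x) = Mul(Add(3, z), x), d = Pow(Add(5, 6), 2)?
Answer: Rational(1400129, 353) ≈ 3966.4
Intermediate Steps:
d = 121 (d = Pow(11, 2) = 121)
Function('J')(z, x) = Mul(x, Add(3, z))
Function('g')(I) = Mul(2, I, Add(-46, I)) (Function('g')(I) = Mul(Mul(2, I), Add(-46, I)) = Mul(2, I, Add(-46, I)))
Add(Add(Function('g')(19), Mul(-1, Mul(Function('J')(-19, d), Pow(1412, -1)))), 4991) = Add(Add(Mul(2, 19, Add(-46, 19)), Mul(-1, Mul(Mul(121, Add(3, -19)), Pow(1412, -1)))), 4991) = Add(Add(Mul(2, 19, -27), Mul(-1, Mul(Mul(121, -16), Rational(1, 1412)))), 4991) = Add(Add(-1026, Mul(-1, Mul(-1936, Rational(1, 1412)))), 4991) = Add(Add(-1026, Mul(-1, Rational(-484, 353))), 4991) = Add(Add(-1026, Rational(484, 353)), 4991) = Add(Rational(-361694, 353), 4991) = Rational(1400129, 353)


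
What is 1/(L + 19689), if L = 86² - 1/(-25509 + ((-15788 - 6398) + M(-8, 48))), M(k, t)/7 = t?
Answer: 47359/1282718516 ≈ 3.6921e-5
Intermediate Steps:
M(k, t) = 7*t
L = 350267165/47359 (L = 86² - 1/(-25509 + ((-15788 - 6398) + 7*48)) = 7396 - 1/(-25509 + (-22186 + 336)) = 7396 - 1/(-25509 - 21850) = 7396 - 1/(-47359) = 7396 - 1*(-1/47359) = 7396 + 1/47359 = 350267165/47359 ≈ 7396.0)
1/(L + 19689) = 1/(350267165/47359 + 19689) = 1/(1282718516/47359) = 47359/1282718516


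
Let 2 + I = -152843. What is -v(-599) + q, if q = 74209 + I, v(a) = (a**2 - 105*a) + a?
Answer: -499733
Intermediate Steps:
I = -152845 (I = -2 - 152843 = -152845)
v(a) = a**2 - 104*a
q = -78636 (q = 74209 - 152845 = -78636)
-v(-599) + q = -(-599)*(-104 - 599) - 78636 = -(-599)*(-703) - 78636 = -1*421097 - 78636 = -421097 - 78636 = -499733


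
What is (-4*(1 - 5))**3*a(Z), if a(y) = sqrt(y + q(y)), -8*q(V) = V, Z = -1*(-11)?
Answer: 1024*sqrt(154) ≈ 12708.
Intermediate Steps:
Z = 11
q(V) = -V/8
a(y) = sqrt(14)*sqrt(y)/4 (a(y) = sqrt(y - y/8) = sqrt(7*y/8) = sqrt(14)*sqrt(y)/4)
(-4*(1 - 5))**3*a(Z) = (-4*(1 - 5))**3*(sqrt(14)*sqrt(11)/4) = (-4*(-4))**3*(sqrt(154)/4) = 16**3*(sqrt(154)/4) = 4096*(sqrt(154)/4) = 1024*sqrt(154)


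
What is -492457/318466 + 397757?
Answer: 126671588305/318466 ≈ 3.9776e+5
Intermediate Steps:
-492457/318466 + 397757 = 126671588305/318466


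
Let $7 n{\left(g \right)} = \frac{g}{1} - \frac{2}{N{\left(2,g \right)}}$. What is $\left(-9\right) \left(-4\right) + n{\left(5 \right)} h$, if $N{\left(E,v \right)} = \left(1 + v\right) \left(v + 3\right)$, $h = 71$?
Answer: $\frac{2071}{24} \approx 86.292$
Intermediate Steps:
$N{\left(E,v \right)} = \left(1 + v\right) \left(3 + v\right)$
$n{\left(g \right)} = - \frac{2}{7 \left(3 + g^{2} + 4 g\right)} + \frac{g}{7}$ ($n{\left(g \right)} = \frac{\frac{g}{1} - \frac{2}{3 + g^{2} + 4 g}}{7} = \frac{g 1 - \frac{2}{3 + g^{2} + 4 g}}{7} = \frac{g - \frac{2}{3 + g^{2} + 4 g}}{7} = - \frac{2}{7 \left(3 + g^{2} + 4 g\right)} + \frac{g}{7}$)
$\left(-9\right) \left(-4\right) + n{\left(5 \right)} h = \left(-9\right) \left(-4\right) + \frac{-2 + 5 \left(3 + 5^{2} + 4 \cdot 5\right)}{7 \left(3 + 5^{2} + 4 \cdot 5\right)} 71 = 36 + \frac{-2 + 5 \left(3 + 25 + 20\right)}{7 \left(3 + 25 + 20\right)} 71 = 36 + \frac{-2 + 5 \cdot 48}{7 \cdot 48} \cdot 71 = 36 + \frac{1}{7} \cdot \frac{1}{48} \left(-2 + 240\right) 71 = 36 + \frac{1}{7} \cdot \frac{1}{48} \cdot 238 \cdot 71 = 36 + \frac{17}{24} \cdot 71 = 36 + \frac{1207}{24} = \frac{2071}{24}$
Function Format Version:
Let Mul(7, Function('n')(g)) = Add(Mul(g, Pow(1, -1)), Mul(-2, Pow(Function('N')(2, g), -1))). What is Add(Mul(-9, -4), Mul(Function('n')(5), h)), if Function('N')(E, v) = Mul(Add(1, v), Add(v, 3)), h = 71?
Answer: Rational(2071, 24) ≈ 86.292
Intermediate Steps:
Function('N')(E, v) = Mul(Add(1, v), Add(3, v))
Function('n')(g) = Add(Mul(Rational(-2, 7), Pow(Add(3, Pow(g, 2), Mul(4, g)), -1)), Mul(Rational(1, 7), g)) (Function('n')(g) = Mul(Rational(1, 7), Add(Mul(g, Pow(1, -1)), Mul(-2, Pow(Add(3, Pow(g, 2), Mul(4, g)), -1)))) = Mul(Rational(1, 7), Add(Mul(g, 1), Mul(-2, Pow(Add(3, Pow(g, 2), Mul(4, g)), -1)))) = Mul(Rational(1, 7), Add(g, Mul(-2, Pow(Add(3, Pow(g, 2), Mul(4, g)), -1)))) = Add(Mul(Rational(-2, 7), Pow(Add(3, Pow(g, 2), Mul(4, g)), -1)), Mul(Rational(1, 7), g)))
Add(Mul(-9, -4), Mul(Function('n')(5), h)) = Add(Mul(-9, -4), Mul(Mul(Rational(1, 7), Pow(Add(3, Pow(5, 2), Mul(4, 5)), -1), Add(-2, Mul(5, Add(3, Pow(5, 2), Mul(4, 5))))), 71)) = Add(36, Mul(Mul(Rational(1, 7), Pow(Add(3, 25, 20), -1), Add(-2, Mul(5, Add(3, 25, 20)))), 71)) = Add(36, Mul(Mul(Rational(1, 7), Pow(48, -1), Add(-2, Mul(5, 48))), 71)) = Add(36, Mul(Mul(Rational(1, 7), Rational(1, 48), Add(-2, 240)), 71)) = Add(36, Mul(Mul(Rational(1, 7), Rational(1, 48), 238), 71)) = Add(36, Mul(Rational(17, 24), 71)) = Add(36, Rational(1207, 24)) = Rational(2071, 24)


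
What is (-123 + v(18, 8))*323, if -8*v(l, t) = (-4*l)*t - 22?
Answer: -62339/4 ≈ -15585.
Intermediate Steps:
v(l, t) = 11/4 + l*t/2 (v(l, t) = -((-4*l)*t - 22)/8 = -(-4*l*t - 22)/8 = -(-22 - 4*l*t)/8 = 11/4 + l*t/2)
(-123 + v(18, 8))*323 = (-123 + (11/4 + (½)*18*8))*323 = (-123 + (11/4 + 72))*323 = (-123 + 299/4)*323 = -193/4*323 = -62339/4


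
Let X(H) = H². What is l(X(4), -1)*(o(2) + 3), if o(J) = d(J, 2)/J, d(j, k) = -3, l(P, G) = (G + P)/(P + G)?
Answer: 3/2 ≈ 1.5000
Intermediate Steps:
l(P, G) = 1 (l(P, G) = (G + P)/(G + P) = 1)
o(J) = -3/J
l(X(4), -1)*(o(2) + 3) = 1*(-3/2 + 3) = 1*(3/2) = 3/2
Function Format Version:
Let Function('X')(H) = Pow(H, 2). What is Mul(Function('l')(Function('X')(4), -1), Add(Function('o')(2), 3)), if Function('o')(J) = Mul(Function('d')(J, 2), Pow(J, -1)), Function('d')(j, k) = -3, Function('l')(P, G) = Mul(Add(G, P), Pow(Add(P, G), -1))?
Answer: Rational(3, 2) ≈ 1.5000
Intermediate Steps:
Function('l')(P, G) = 1 (Function('l')(P, G) = Mul(Add(G, P), Pow(Add(G, P), -1)) = 1)
Function('o')(J) = Mul(-3, Pow(J, -1))
Mul(Function('l')(Function('X')(4), -1), Add(Function('o')(2), 3)) = Mul(1, Add(Mul(-3, Pow(2, -1)), 3)) = Mul(1, Add(Mul(-3, Rational(1, 2)), 3)) = Mul(1, Add(Rational(-3, 2), 3)) = Mul(1, Rational(3, 2)) = Rational(3, 2)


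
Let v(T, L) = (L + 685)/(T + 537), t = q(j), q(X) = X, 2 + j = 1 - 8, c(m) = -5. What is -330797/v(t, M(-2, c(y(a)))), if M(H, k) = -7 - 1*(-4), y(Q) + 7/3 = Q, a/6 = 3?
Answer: -7939128/31 ≈ -2.5610e+5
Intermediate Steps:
a = 18 (a = 6*3 = 18)
y(Q) = -7/3 + Q
j = -9 (j = -2 + (1 - 8) = -2 - 7 = -9)
M(H, k) = -3 (M(H, k) = -7 + 4 = -3)
t = -9
v(T, L) = (685 + L)/(537 + T)
-330797/v(t, M(-2, c(y(a)))) = -330797*(537 - 9)/(685 - 3) = -330797/(682/528) = -330797/((1/528)*682) = -330797/31/24 = -330797*24/31 = -7939128/31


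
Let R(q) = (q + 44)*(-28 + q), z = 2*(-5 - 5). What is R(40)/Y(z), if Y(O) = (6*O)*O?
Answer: 21/50 ≈ 0.42000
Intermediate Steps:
z = -20 (z = 2*(-10) = -20)
Y(O) = 6*O²
R(q) = (-28 + q)*(44 + q) (R(q) = (44 + q)*(-28 + q) = (-28 + q)*(44 + q))
R(40)/Y(z) = (-1232 + 40² + 16*40)/((6*(-20)²)) = (-1232 + 1600 + 640)/((6*400)) = 1008/2400 = 1008*(1/2400) = 21/50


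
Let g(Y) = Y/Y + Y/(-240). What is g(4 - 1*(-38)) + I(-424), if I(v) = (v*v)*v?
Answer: -3049000927/40 ≈ -7.6225e+7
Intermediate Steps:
g(Y) = 1 - Y/240 (g(Y) = 1 + Y*(-1/240) = 1 - Y/240)
I(v) = v**3 (I(v) = v**2*v = v**3)
g(4 - 1*(-38)) + I(-424) = (1 - (4 - 1*(-38))/240) + (-424)**3 = (1 - (4 + 38)/240) - 76225024 = (1 - 1/240*42) - 76225024 = (1 - 7/40) - 76225024 = 33/40 - 76225024 = -3049000927/40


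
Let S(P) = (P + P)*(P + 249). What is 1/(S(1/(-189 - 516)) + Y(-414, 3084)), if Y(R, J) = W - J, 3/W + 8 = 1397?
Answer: -230122575/709860078019 ≈ -0.00032418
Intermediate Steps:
W = 1/463 (W = 3/(-8 + 1397) = 3/1389 = 3*(1/1389) = 1/463 ≈ 0.0021598)
Y(R, J) = 1/463 - J
S(P) = 2*P*(249 + P) (S(P) = (2*P)*(249 + P) = 2*P*(249 + P))
1/(S(1/(-189 - 516)) + Y(-414, 3084)) = 1/(2*(249 + 1/(-189 - 516))/(-189 - 516) + (1/463 - 1*3084)) = 1/(2*(249 + 1/(-705))/(-705) + (1/463 - 3084)) = 1/(2*(-1/705)*(249 - 1/705) - 1427891/463) = 1/(2*(-1/705)*(175544/705) - 1427891/463) = 1/(-351088/497025 - 1427891/463) = 1/(-709860078019/230122575) = -230122575/709860078019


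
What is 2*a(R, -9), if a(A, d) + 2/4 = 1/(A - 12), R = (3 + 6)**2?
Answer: -67/69 ≈ -0.97101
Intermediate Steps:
R = 81 (R = 9**2 = 81)
a(A, d) = -1/2 + 1/(-12 + A) (a(A, d) = -1/2 + 1/(A - 12) = -1/2 + 1/(-12 + A))
2*a(R, -9) = 2*((14 - 1*81)/(2*(-12 + 81))) = 2*((1/2)*(14 - 81)/69) = 2*((1/2)*(1/69)*(-67)) = 2*(-67/138) = -67/69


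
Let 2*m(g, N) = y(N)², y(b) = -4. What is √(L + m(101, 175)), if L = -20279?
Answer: I*√20271 ≈ 142.38*I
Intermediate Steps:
m(g, N) = 8 (m(g, N) = (½)*(-4)² = (½)*16 = 8)
√(L + m(101, 175)) = √(-20279 + 8) = √(-20271) = I*√20271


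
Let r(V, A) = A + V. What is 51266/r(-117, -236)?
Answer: -51266/353 ≈ -145.23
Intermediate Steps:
51266/r(-117, -236) = 51266/(-236 - 117) = 51266/(-353) = 51266*(-1/353) = -51266/353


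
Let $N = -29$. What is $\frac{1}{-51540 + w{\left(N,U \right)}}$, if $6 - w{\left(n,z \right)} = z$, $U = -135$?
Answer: $- \frac{1}{51399} \approx -1.9456 \cdot 10^{-5}$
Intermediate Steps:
$w{\left(n,z \right)} = 6 - z$
$\frac{1}{-51540 + w{\left(N,U \right)}} = \frac{1}{-51540 + \left(6 - -135\right)} = \frac{1}{-51540 + \left(6 + 135\right)} = \frac{1}{-51540 + 141} = \frac{1}{-51399} = - \frac{1}{51399}$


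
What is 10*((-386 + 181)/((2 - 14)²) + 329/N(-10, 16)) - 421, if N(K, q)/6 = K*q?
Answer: -126335/288 ≈ -438.66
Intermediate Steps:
N(K, q) = 6*K*q (N(K, q) = 6*(K*q) = 6*K*q)
10*((-386 + 181)/((2 - 14)²) + 329/N(-10, 16)) - 421 = 10*((-386 + 181)/((2 - 14)²) + 329/((6*(-10)*16))) - 421 = 10*(-205/((-12)²) + 329/(-960)) - 421 = 10*(-205/144 + 329*(-1/960)) - 421 = 10*(-205*1/144 - 329/960) - 421 = 10*(-205/144 - 329/960) - 421 = 10*(-5087/2880) - 421 = -5087/288 - 421 = -126335/288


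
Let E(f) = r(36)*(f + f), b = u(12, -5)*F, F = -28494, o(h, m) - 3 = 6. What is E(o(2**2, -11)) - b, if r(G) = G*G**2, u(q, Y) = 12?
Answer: 1181736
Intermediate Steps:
o(h, m) = 9 (o(h, m) = 3 + 6 = 9)
r(G) = G**3
b = -341928 (b = 12*(-28494) = -341928)
E(f) = 93312*f (E(f) = 36**3*(f + f) = 46656*(2*f) = 93312*f)
E(o(2**2, -11)) - b = 93312*9 - 1*(-341928) = 839808 + 341928 = 1181736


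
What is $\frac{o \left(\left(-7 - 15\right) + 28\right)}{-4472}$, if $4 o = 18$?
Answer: $- \frac{27}{4472} \approx -0.0060376$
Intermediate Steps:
$o = \frac{9}{2}$ ($o = \frac{1}{4} \cdot 18 = \frac{9}{2} \approx 4.5$)
$\frac{o \left(\left(-7 - 15\right) + 28\right)}{-4472} = \frac{\frac{9}{2} \left(\left(-7 - 15\right) + 28\right)}{-4472} = \frac{9 \left(-22 + 28\right)}{2} \left(- \frac{1}{4472}\right) = \frac{9}{2} \cdot 6 \left(- \frac{1}{4472}\right) = 27 \left(- \frac{1}{4472}\right) = - \frac{27}{4472}$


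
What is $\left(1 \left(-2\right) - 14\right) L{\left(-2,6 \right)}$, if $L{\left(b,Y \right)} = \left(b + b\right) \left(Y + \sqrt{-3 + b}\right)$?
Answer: $384 + 64 i \sqrt{5} \approx 384.0 + 143.11 i$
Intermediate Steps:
$L{\left(b,Y \right)} = 2 b \left(Y + \sqrt{-3 + b}\right)$
$\left(1 \left(-2\right) - 14\right) L{\left(-2,6 \right)} = \left(1 \left(-2\right) - 14\right) 2 \left(-2\right) \left(6 + \sqrt{-3 - 2}\right) = \left(-2 - 14\right) 2 \left(-2\right) \left(6 + \sqrt{-5}\right) = - 16 \cdot 2 \left(-2\right) \left(6 + i \sqrt{5}\right) = - 16 \left(-24 - 4 i \sqrt{5}\right) = 384 + 64 i \sqrt{5}$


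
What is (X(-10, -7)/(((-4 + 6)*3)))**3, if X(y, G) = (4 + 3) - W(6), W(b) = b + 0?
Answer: 1/216 ≈ 0.0046296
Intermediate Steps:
W(b) = b
X(y, G) = 1 (X(y, G) = (4 + 3) - 1*6 = 7 - 6 = 1)
(X(-10, -7)/(((-4 + 6)*3)))**3 = (1/((-4 + 6)*3))**3 = (1/(2*3))**3 = (1/6)**3 = 1/216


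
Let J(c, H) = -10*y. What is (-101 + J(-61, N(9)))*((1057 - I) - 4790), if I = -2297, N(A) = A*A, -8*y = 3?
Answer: 139651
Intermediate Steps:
y = -3/8 (y = -1/8*3 = -3/8 ≈ -0.37500)
N(A) = A**2
J(c, H) = 15/4 (J(c, H) = -10*(-3/8) = 15/4)
(-101 + J(-61, N(9)))*((1057 - I) - 4790) = (-101 + 15/4)*((1057 - 1*(-2297)) - 4790) = -389*((1057 + 2297) - 4790)/4 = -389*(3354 - 4790)/4 = -389/4*(-1436) = 139651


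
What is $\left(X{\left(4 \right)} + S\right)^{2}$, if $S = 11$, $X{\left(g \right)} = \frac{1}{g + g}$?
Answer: $\frac{7921}{64} \approx 123.77$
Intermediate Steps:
$X{\left(g \right)} = \frac{1}{2 g}$
$\left(X{\left(4 \right)} + S\right)^{2} = \left(\frac{1}{2 \cdot 4} + 11\right)^{2} = \left(\frac{1}{2} \cdot \frac{1}{4} + 11\right)^{2} = \left(\frac{1}{8} + 11\right)^{2} = \left(\frac{89}{8}\right)^{2} = \frac{7921}{64}$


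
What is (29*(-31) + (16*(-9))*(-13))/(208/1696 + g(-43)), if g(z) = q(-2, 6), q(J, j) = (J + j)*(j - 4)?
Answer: 14734/123 ≈ 119.79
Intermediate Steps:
q(J, j) = (-4 + j)*(J + j) (q(J, j) = (J + j)*(-4 + j) = (-4 + j)*(J + j))
g(z) = 8 (g(z) = 6**2 - 4*(-2) - 4*6 - 2*6 = 36 + 8 - 24 - 12 = 8)
(29*(-31) + (16*(-9))*(-13))/(208/1696 + g(-43)) = (29*(-31) + (16*(-9))*(-13))/(208/1696 + 8) = (-899 - 144*(-13))/(208*(1/1696) + 8) = (-899 + 1872)/(13/106 + 8) = 973/(861/106) = 973*(106/861) = 14734/123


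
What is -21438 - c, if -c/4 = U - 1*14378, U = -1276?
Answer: -84054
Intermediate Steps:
c = 62616 (c = -4*(-1276 - 1*14378) = -4*(-1276 - 14378) = -4*(-15654) = 62616)
-21438 - c = -21438 - 1*62616 = -21438 - 62616 = -84054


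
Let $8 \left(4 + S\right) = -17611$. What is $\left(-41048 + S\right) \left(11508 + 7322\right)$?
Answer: $- \frac{3257844205}{4} \approx -8.1446 \cdot 10^{8}$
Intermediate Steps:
$S = - \frac{17643}{8}$ ($S = -4 + \frac{1}{8} \left(-17611\right) = -4 - \frac{17611}{8} = - \frac{17643}{8} \approx -2205.4$)
$\left(-41048 + S\right) \left(11508 + 7322\right) = \left(-41048 - \frac{17643}{8}\right) \left(11508 + 7322\right) = \left(- \frac{346027}{8}\right) 18830 = - \frac{3257844205}{4}$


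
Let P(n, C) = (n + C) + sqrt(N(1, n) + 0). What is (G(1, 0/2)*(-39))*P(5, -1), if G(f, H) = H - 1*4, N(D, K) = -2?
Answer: 624 + 156*I*sqrt(2) ≈ 624.0 + 220.62*I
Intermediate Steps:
P(n, C) = C + n + I*sqrt(2) (P(n, C) = (n + C) + sqrt(-2 + 0) = (C + n) + sqrt(-2) = (C + n) + I*sqrt(2) = C + n + I*sqrt(2))
G(f, H) = -4 + H (G(f, H) = H - 4 = -4 + H)
(G(1, 0/2)*(-39))*P(5, -1) = ((-4 + 0/2)*(-39))*(-1 + 5 + I*sqrt(2)) = ((-4 + 0*(1/2))*(-39))*(4 + I*sqrt(2)) = ((-4 + 0)*(-39))*(4 + I*sqrt(2)) = (-4*(-39))*(4 + I*sqrt(2)) = 156*(4 + I*sqrt(2)) = 624 + 156*I*sqrt(2)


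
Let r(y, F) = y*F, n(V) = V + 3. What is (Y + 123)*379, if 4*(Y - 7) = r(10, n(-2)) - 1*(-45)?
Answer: 217925/4 ≈ 54481.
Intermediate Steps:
n(V) = 3 + V
r(y, F) = F*y
Y = 83/4 (Y = 7 + ((3 - 2)*10 - 1*(-45))/4 = 7 + (1*10 + 45)/4 = 7 + (10 + 45)/4 = 7 + (¼)*55 = 7 + 55/4 = 83/4 ≈ 20.750)
(Y + 123)*379 = (83/4 + 123)*379 = (575/4)*379 = 217925/4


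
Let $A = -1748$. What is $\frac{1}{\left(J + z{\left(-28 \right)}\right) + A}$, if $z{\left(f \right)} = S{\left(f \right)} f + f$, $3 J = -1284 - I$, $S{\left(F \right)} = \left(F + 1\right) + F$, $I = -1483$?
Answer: $- \frac{3}{509} \approx -0.0058939$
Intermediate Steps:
$S{\left(F \right)} = 1 + 2 F$ ($S{\left(F \right)} = \left(1 + F\right) + F = 1 + 2 F$)
$J = \frac{199}{3}$ ($J = \frac{-1284 - -1483}{3} = \frac{-1284 + 1483}{3} = \frac{1}{3} \cdot 199 = \frac{199}{3} \approx 66.333$)
$z{\left(f \right)} = f + f \left(1 + 2 f\right)$ ($z{\left(f \right)} = \left(1 + 2 f\right) f + f = f \left(1 + 2 f\right) + f = f + f \left(1 + 2 f\right)$)
$\frac{1}{\left(J + z{\left(-28 \right)}\right) + A} = \frac{1}{\left(\frac{199}{3} + 2 \left(-28\right) \left(1 - 28\right)\right) - 1748} = \frac{1}{\left(\frac{199}{3} + 2 \left(-28\right) \left(-27\right)\right) - 1748} = \frac{1}{\left(\frac{199}{3} + 1512\right) - 1748} = \frac{1}{\frac{4735}{3} - 1748} = \frac{1}{- \frac{509}{3}} = - \frac{3}{509}$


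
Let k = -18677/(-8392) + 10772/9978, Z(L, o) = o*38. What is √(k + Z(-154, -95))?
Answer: I*√1580546826078569430/20933844 ≈ 60.056*I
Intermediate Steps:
Z(L, o) = 38*o
k = 138378865/41867688 (k = -18677*(-1/8392) + 10772*(1/9978) = 18677/8392 + 5386/4989 = 138378865/41867688 ≈ 3.3051)
√(k + Z(-154, -95)) = √(138378865/41867688 + 38*(-95)) = √(138378865/41867688 - 3610) = √(-151003974815/41867688) = I*√1580546826078569430/20933844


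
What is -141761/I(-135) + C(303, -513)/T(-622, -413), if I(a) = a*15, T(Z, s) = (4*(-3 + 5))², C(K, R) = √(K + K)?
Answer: 141761/2025 + √606/64 ≈ 70.390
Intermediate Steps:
C(K, R) = √2*√K (C(K, R) = √(2*K) = √2*√K)
T(Z, s) = 64 (T(Z, s) = (4*2)² = 8² = 64)
I(a) = 15*a
-141761/I(-135) + C(303, -513)/T(-622, -413) = -141761/(15*(-135)) + (√2*√303)/64 = -141761/(-2025) + √606*(1/64) = -141761*(-1/2025) + √606/64 = 141761/2025 + √606/64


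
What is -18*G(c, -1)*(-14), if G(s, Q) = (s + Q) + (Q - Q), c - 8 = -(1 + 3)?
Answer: 756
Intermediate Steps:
c = 4 (c = 8 - (1 + 3) = 8 - 1*4 = 8 - 4 = 4)
G(s, Q) = Q + s (G(s, Q) = (Q + s) + 0 = Q + s)
-18*G(c, -1)*(-14) = -18*(-1 + 4)*(-14) = -18*3*(-14) = -54*(-14) = 756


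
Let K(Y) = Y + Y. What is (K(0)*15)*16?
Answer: 0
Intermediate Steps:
K(Y) = 2*Y
(K(0)*15)*16 = ((2*0)*15)*16 = (0*15)*16 = 0*16 = 0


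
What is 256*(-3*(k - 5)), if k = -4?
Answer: 6912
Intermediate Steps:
256*(-3*(k - 5)) = 256*(-3*(-4 - 5)) = 256*(-3*(-9)) = 256*27 = 6912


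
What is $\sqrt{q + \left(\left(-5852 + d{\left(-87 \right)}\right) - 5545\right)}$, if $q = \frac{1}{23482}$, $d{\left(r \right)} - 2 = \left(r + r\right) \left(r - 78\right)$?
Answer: $\frac{3 \sqrt{1060840654838}}{23482} \approx 131.59$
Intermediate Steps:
$d{\left(r \right)} = 2 + 2 r \left(-78 + r\right)$ ($d{\left(r \right)} = 2 + \left(r + r\right) \left(r - 78\right) = 2 + 2 r \left(-78 + r\right)$)
$q = \frac{1}{23482} \approx 4.2586 \cdot 10^{-5}$
$\sqrt{q + \left(\left(-5852 + d{\left(-87 \right)}\right) - 5545\right)} = \sqrt{\frac{1}{23482} + \left(\left(-5852 + \left(2 - -13572 + 2 \left(-87\right)^{2}\right)\right) - 5545\right)} = \sqrt{\frac{1}{23482} + \left(\left(-5852 + \left(2 + 13572 + 2 \cdot 7569\right)\right) - 5545\right)} = \sqrt{\frac{1}{23482} + \left(\left(-5852 + \left(2 + 13572 + 15138\right)\right) - 5545\right)} = \sqrt{\frac{1}{23482} + \left(\left(-5852 + 28712\right) - 5545\right)} = \sqrt{\frac{1}{23482} + \left(22860 - 5545\right)} = \sqrt{\frac{1}{23482} + 17315} = \sqrt{\frac{406590831}{23482}} = \frac{3 \sqrt{1060840654838}}{23482}$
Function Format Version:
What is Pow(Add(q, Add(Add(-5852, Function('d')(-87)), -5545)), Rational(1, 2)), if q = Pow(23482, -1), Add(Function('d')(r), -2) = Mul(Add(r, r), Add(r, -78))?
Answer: Mul(Rational(3, 23482), Pow(1060840654838, Rational(1, 2))) ≈ 131.59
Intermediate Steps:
Function('d')(r) = Add(2, Mul(2, r, Add(-78, r))) (Function('d')(r) = Add(2, Mul(Add(r, r), Add(r, -78))) = Add(2, Mul(Mul(2, r), Add(-78, r))) = Add(2, Mul(2, r, Add(-78, r))))
q = Rational(1, 23482) ≈ 4.2586e-5
Pow(Add(q, Add(Add(-5852, Function('d')(-87)), -5545)), Rational(1, 2)) = Pow(Add(Rational(1, 23482), Add(Add(-5852, Add(2, Mul(-156, -87), Mul(2, Pow(-87, 2)))), -5545)), Rational(1, 2)) = Pow(Add(Rational(1, 23482), Add(Add(-5852, Add(2, 13572, Mul(2, 7569))), -5545)), Rational(1, 2)) = Pow(Add(Rational(1, 23482), Add(Add(-5852, Add(2, 13572, 15138)), -5545)), Rational(1, 2)) = Pow(Add(Rational(1, 23482), Add(Add(-5852, 28712), -5545)), Rational(1, 2)) = Pow(Add(Rational(1, 23482), Add(22860, -5545)), Rational(1, 2)) = Pow(Add(Rational(1, 23482), 17315), Rational(1, 2)) = Pow(Rational(406590831, 23482), Rational(1, 2)) = Mul(Rational(3, 23482), Pow(1060840654838, Rational(1, 2)))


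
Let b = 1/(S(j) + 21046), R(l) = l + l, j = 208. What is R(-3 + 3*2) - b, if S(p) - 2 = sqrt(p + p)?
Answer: 332260785/55377236 + sqrt(26)/110754472 ≈ 6.0000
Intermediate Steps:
R(l) = 2*l
S(p) = 2 + sqrt(2)*sqrt(p) (S(p) = 2 + sqrt(p + p) = 2 + sqrt(2*p) = 2 + sqrt(2)*sqrt(p))
b = 1/(21048 + 4*sqrt(26)) (b = 1/((2 + sqrt(2)*sqrt(208)) + 21046) = 1/((2 + sqrt(2)*(4*sqrt(13))) + 21046) = 1/((2 + 4*sqrt(26)) + 21046) = 1/(21048 + 4*sqrt(26)) ≈ 4.7464e-5)
R(-3 + 3*2) - b = 2*(-3 + 3*2) - (2631/55377236 - sqrt(26)/110754472) = 2*(-3 + 6) + (-2631/55377236 + sqrt(26)/110754472) = 2*3 + (-2631/55377236 + sqrt(26)/110754472) = 6 + (-2631/55377236 + sqrt(26)/110754472) = 332260785/55377236 + sqrt(26)/110754472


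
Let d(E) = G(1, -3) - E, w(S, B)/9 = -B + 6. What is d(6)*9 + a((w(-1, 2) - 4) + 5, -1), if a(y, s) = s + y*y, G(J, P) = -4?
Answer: 1278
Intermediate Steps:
w(S, B) = 54 - 9*B (w(S, B) = 9*(-B + 6) = 9*(6 - B) = 54 - 9*B)
d(E) = -4 - E
a(y, s) = s + y²
d(6)*9 + a((w(-1, 2) - 4) + 5, -1) = (-4 - 1*6)*9 + (-1 + (((54 - 9*2) - 4) + 5)²) = (-4 - 6)*9 + (-1 + (((54 - 18) - 4) + 5)²) = -10*9 + (-1 + ((36 - 4) + 5)²) = -90 + (-1 + (32 + 5)²) = -90 + (-1 + 37²) = -90 + (-1 + 1369) = -90 + 1368 = 1278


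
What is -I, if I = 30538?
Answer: -30538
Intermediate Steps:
-I = -1*30538 = -30538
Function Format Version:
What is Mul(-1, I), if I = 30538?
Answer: -30538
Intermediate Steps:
Mul(-1, I) = Mul(-1, 30538) = -30538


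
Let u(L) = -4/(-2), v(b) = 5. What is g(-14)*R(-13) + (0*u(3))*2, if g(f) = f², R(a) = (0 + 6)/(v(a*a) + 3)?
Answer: 147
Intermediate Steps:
u(L) = 2 (u(L) = -4*(-½) = 2)
R(a) = ¾ (R(a) = (0 + 6)/(5 + 3) = 6/8 = 6*(⅛) = ¾)
g(-14)*R(-13) + (0*u(3))*2 = (-14)²*(¾) + (0*2)*2 = 196*(¾) + 0*2 = 147 + 0 = 147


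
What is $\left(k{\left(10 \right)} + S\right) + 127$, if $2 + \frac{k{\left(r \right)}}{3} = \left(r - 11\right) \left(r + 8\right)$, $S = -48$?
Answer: $19$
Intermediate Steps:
$k{\left(r \right)} = -6 + 3 \left(-11 + r\right) \left(8 + r\right)$ ($k{\left(r \right)} = -6 + 3 \left(r - 11\right) \left(r + 8\right) = -6 + 3 \left(-11 + r\right) \left(8 + r\right)$)
$\left(k{\left(10 \right)} + S\right) + 127 = \left(\left(-270 - 90 + 3 \cdot 10^{2}\right) - 48\right) + 127 = \left(\left(-270 - 90 + 3 \cdot 100\right) - 48\right) + 127 = \left(\left(-270 - 90 + 300\right) - 48\right) + 127 = \left(-60 - 48\right) + 127 = -108 + 127 = 19$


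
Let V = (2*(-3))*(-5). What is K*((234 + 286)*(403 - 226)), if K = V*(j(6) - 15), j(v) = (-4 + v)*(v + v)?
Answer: 24850800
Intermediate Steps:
V = 30 (V = -6*(-5) = 30)
j(v) = 2*v*(-4 + v) (j(v) = (-4 + v)*(2*v) = 2*v*(-4 + v))
K = 270 (K = 30*(2*6*(-4 + 6) - 15) = 30*(2*6*2 - 15) = 30*(24 - 15) = 30*9 = 270)
K*((234 + 286)*(403 - 226)) = 270*((234 + 286)*(403 - 226)) = 270*(520*177) = 270*92040 = 24850800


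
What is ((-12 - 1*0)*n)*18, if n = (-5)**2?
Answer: -5400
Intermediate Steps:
n = 25
((-12 - 1*0)*n)*18 = ((-12 - 1*0)*25)*18 = ((-12 + 0)*25)*18 = -12*25*18 = -300*18 = -5400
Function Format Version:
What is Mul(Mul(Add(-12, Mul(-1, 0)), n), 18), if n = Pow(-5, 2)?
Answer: -5400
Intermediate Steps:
n = 25
Mul(Mul(Add(-12, Mul(-1, 0)), n), 18) = Mul(Mul(Add(-12, Mul(-1, 0)), 25), 18) = Mul(Mul(Add(-12, 0), 25), 18) = Mul(Mul(-12, 25), 18) = Mul(-300, 18) = -5400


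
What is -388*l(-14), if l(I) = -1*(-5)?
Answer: -1940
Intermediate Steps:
l(I) = 5
-388*l(-14) = -388*5 = -1940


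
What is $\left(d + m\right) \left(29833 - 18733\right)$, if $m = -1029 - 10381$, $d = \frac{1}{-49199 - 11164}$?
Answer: $- \frac{2548344774700}{20121} \approx -1.2665 \cdot 10^{8}$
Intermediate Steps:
$d = - \frac{1}{60363}$ ($d = \frac{1}{-60363} = - \frac{1}{60363} \approx -1.6566 \cdot 10^{-5}$)
$m = -11410$ ($m = -1029 - 10381 = -11410$)
$\left(d + m\right) \left(29833 - 18733\right) = \left(- \frac{1}{60363} - 11410\right) \left(29833 - 18733\right) = \left(- \frac{688741831}{60363}\right) 11100 = - \frac{2548344774700}{20121}$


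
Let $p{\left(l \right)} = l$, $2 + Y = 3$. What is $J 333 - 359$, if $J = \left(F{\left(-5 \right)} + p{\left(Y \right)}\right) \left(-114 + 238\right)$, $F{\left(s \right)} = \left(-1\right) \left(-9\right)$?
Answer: $412561$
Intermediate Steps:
$Y = 1$ ($Y = -2 + 3 = 1$)
$F{\left(s \right)} = 9$
$J = 1240$ ($J = \left(9 + 1\right) \left(-114 + 238\right) = 10 \cdot 124 = 1240$)
$J 333 - 359 = 1240 \cdot 333 - 359 = 412920 - 359 = 412561$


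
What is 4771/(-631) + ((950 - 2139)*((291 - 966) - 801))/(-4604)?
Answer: -282336992/726281 ≈ -388.74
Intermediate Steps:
4771/(-631) + ((950 - 2139)*((291 - 966) - 801))/(-4604) = 4771*(-1/631) - 1189*(-675 - 801)*(-1/4604) = -4771/631 - 1189*(-1476)*(-1/4604) = -4771/631 + 1754964*(-1/4604) = -4771/631 - 438741/1151 = -282336992/726281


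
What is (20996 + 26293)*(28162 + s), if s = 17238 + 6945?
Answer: 2475342705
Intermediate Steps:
s = 24183
(20996 + 26293)*(28162 + s) = (20996 + 26293)*(28162 + 24183) = 47289*52345 = 2475342705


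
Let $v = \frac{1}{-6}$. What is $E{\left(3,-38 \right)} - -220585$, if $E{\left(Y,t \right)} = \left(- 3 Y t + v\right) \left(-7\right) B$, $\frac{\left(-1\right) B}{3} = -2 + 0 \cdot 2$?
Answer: $206228$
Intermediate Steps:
$v = - \frac{1}{6} \approx -0.16667$
$B = 6$ ($B = - 3 \left(-2 + 0 \cdot 2\right) = - 3 \left(-2 + 0\right) = \left(-3\right) \left(-2\right) = 6$)
$E{\left(Y,t \right)} = 7 + 126 Y t$ ($E{\left(Y,t \right)} = \left(- 3 Y t - \frac{1}{6}\right) \left(-7\right) 6 = \left(- \frac{1}{6} - 3 Y t\right) \left(-7\right) 6 = \left(\frac{7}{6} + 21 Y t\right) 6 = 7 + 126 Y t$)
$E{\left(3,-38 \right)} - -220585 = \left(7 + 126 \cdot 3 \left(-38\right)\right) - -220585 = \left(7 - 14364\right) + 220585 = -14357 + 220585 = 206228$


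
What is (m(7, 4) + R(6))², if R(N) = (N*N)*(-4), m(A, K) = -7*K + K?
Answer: 28224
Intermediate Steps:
m(A, K) = -6*K
R(N) = -4*N² (R(N) = N²*(-4) = -4*N²)
(m(7, 4) + R(6))² = (-6*4 - 4*6²)² = (-24 - 4*36)² = (-24 - 144)² = (-168)² = 28224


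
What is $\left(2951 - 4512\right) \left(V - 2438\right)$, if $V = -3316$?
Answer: $8981994$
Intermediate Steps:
$\left(2951 - 4512\right) \left(V - 2438\right) = \left(2951 - 4512\right) \left(-3316 - 2438\right) = \left(-1561\right) \left(-5754\right) = 8981994$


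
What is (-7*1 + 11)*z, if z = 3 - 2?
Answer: 4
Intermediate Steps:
z = 1
(-7*1 + 11)*z = (-7*1 + 11)*1 = (-7 + 11)*1 = 4*1 = 4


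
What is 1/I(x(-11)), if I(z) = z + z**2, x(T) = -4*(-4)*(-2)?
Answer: 1/992 ≈ 0.0010081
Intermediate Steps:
x(T) = -32 (x(T) = 16*(-2) = -32)
1/I(x(-11)) = 1/(-32*(1 - 32)) = 1/(-32*(-31)) = 1/992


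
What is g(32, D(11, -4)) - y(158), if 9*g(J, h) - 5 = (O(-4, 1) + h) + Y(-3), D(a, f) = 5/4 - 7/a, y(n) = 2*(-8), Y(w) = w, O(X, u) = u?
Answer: 2165/132 ≈ 16.402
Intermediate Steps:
y(n) = -16
D(a, f) = 5/4 - 7/a (D(a, f) = 5*(¼) - 7/a = 5/4 - 7/a)
g(J, h) = ⅓ + h/9 (g(J, h) = 5/9 + ((1 + h) - 3)/9 = 5/9 + (-2 + h)/9 = 5/9 + (-2/9 + h/9) = ⅓ + h/9)
g(32, D(11, -4)) - y(158) = (⅓ + (5/4 - 7/11)/9) - 1*(-16) = (⅓ + (5/4 - 7*1/11)/9) + 16 = (⅓ + (5/4 - 7/11)/9) + 16 = (⅓ + (⅑)*(27/44)) + 16 = (⅓ + 3/44) + 16 = 53/132 + 16 = 2165/132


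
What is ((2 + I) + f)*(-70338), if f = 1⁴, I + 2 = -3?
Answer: 140676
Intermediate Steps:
I = -5 (I = -2 - 3 = -5)
f = 1
((2 + I) + f)*(-70338) = ((2 - 5) + 1)*(-70338) = (-3 + 1)*(-70338) = -2*(-70338) = 140676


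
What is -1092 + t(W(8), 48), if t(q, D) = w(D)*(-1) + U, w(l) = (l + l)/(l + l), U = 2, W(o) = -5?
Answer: -1091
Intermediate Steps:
w(l) = 1 (w(l) = (2*l)/((2*l)) = (2*l)*(1/(2*l)) = 1)
t(q, D) = 1 (t(q, D) = 1*(-1) + 2 = -1 + 2 = 1)
-1092 + t(W(8), 48) = -1092 + 1 = -1091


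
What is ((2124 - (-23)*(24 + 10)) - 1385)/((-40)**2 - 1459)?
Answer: 507/47 ≈ 10.787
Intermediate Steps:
((2124 - (-23)*(24 + 10)) - 1385)/((-40)**2 - 1459) = ((2124 - (-23)*34) - 1385)/(1600 - 1459) = ((2124 - 1*(-782)) - 1385)/141 = ((2124 + 782) - 1385)*(1/141) = (2906 - 1385)*(1/141) = 1521*(1/141) = 507/47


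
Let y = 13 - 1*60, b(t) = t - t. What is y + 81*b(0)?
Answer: -47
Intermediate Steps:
b(t) = 0
y = -47 (y = 13 - 60 = -47)
y + 81*b(0) = -47 + 81*0 = -47 + 0 = -47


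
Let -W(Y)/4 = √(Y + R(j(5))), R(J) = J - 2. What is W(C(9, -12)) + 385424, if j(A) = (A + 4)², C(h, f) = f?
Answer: 385424 - 4*√67 ≈ 3.8539e+5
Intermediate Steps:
j(A) = (4 + A)²
R(J) = -2 + J
W(Y) = -4*√(79 + Y) (W(Y) = -4*√(Y + (-2 + (4 + 5)²)) = -4*√(Y + (-2 + 9²)) = -4*√(Y + (-2 + 81)) = -4*√(Y + 79) = -4*√(79 + Y))
W(C(9, -12)) + 385424 = -4*√(79 - 12) + 385424 = -4*√67 + 385424 = 385424 - 4*√67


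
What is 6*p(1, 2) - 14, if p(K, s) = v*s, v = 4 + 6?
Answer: 106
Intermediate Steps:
v = 10
p(K, s) = 10*s
6*p(1, 2) - 14 = 6*(10*2) - 14 = 6*20 - 14 = 120 - 14 = 106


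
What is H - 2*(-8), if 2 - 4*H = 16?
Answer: 25/2 ≈ 12.500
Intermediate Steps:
H = -7/2 (H = 1/2 - 1/4*16 = 1/2 - 4 = -7/2 ≈ -3.5000)
H - 2*(-8) = -7/2 - 2*(-8) = -7/2 + 16 = 25/2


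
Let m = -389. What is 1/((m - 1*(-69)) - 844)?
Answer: -1/1164 ≈ -0.00085911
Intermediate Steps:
1/((m - 1*(-69)) - 844) = 1/((-389 - 1*(-69)) - 844) = 1/((-389 + 69) - 844) = 1/(-320 - 844) = 1/(-1164) = -1/1164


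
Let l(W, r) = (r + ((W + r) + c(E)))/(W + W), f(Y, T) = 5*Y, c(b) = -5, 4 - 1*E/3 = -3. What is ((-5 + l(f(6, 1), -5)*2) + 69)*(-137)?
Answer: -17673/2 ≈ -8836.5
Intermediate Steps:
E = 21 (E = 12 - 3*(-3) = 12 + 9 = 21)
l(W, r) = (-5 + W + 2*r)/(2*W) (l(W, r) = (r + ((W + r) - 5))/(W + W) = (r + (-5 + W + r))/((2*W)) = (-5 + W + 2*r)*(1/(2*W)) = (-5 + W + 2*r)/(2*W))
((-5 + l(f(6, 1), -5)*2) + 69)*(-137) = ((-5 + ((-5 + 5*6 + 2*(-5))/(2*((5*6))))*2) + 69)*(-137) = ((-5 + ((½)*(-5 + 30 - 10)/30)*2) + 69)*(-137) = ((-5 + ((½)*(1/30)*15)*2) + 69)*(-137) = ((-5 + (¼)*2) + 69)*(-137) = ((-5 + ½) + 69)*(-137) = (-9/2 + 69)*(-137) = (129/2)*(-137) = -17673/2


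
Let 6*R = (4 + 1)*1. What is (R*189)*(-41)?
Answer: -12915/2 ≈ -6457.5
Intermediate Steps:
R = ⅚ (R = ((4 + 1)*1)/6 = (5*1)/6 = (⅙)*5 = ⅚ ≈ 0.83333)
(R*189)*(-41) = ((⅚)*189)*(-41) = (315/2)*(-41) = -12915/2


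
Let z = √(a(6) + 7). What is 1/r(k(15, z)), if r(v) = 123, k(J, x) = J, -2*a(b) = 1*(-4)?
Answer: 1/123 ≈ 0.0081301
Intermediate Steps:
a(b) = 2 (a(b) = -(-4)/2 = -½*(-4) = 2)
z = 3 (z = √(2 + 7) = √9 = 3)
1/r(k(15, z)) = 1/123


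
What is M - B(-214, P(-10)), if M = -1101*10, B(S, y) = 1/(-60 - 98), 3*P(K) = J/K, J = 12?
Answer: -1739579/158 ≈ -11010.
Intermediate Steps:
P(K) = 4/K (P(K) = (12/K)/3 = 4/K)
B(S, y) = -1/158 (B(S, y) = 1/(-158) = -1/158)
M = -11010
M - B(-214, P(-10)) = -11010 - 1*(-1/158) = -11010 + 1/158 = -1739579/158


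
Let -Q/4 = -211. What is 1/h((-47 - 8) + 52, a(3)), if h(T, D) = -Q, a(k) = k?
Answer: -1/844 ≈ -0.0011848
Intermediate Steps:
Q = 844 (Q = -4*(-211) = 844)
h(T, D) = -844 (h(T, D) = -1*844 = -844)
1/h((-47 - 8) + 52, a(3)) = 1/(-844) = -1/844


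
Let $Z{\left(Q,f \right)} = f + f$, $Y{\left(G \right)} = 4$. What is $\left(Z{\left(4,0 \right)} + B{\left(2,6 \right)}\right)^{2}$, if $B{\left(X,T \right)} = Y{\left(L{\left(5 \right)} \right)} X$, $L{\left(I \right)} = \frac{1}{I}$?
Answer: $64$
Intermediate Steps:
$Z{\left(Q,f \right)} = 2 f$
$B{\left(X,T \right)} = 4 X$
$\left(Z{\left(4,0 \right)} + B{\left(2,6 \right)}\right)^{2} = \left(2 \cdot 0 + 4 \cdot 2\right)^{2} = \left(0 + 8\right)^{2} = 8^{2} = 64$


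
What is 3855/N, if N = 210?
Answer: 257/14 ≈ 18.357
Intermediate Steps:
3855/N = 3855/210 = 3855*(1/210) = 257/14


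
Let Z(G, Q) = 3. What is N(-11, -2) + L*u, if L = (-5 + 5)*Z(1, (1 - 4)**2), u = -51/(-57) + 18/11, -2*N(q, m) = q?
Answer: 11/2 ≈ 5.5000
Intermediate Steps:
N(q, m) = -q/2
u = 529/209 (u = -51*(-1/57) + 18*(1/11) = 17/19 + 18/11 = 529/209 ≈ 2.5311)
L = 0 (L = (-5 + 5)*3 = 0*3 = 0)
N(-11, -2) + L*u = -1/2*(-11) + 0*(529/209) = 11/2 + 0 = 11/2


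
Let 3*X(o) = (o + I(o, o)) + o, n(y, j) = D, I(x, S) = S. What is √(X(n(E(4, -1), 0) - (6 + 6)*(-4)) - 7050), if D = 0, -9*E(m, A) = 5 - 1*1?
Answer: 3*I*√778 ≈ 83.678*I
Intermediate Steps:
E(m, A) = -4/9 (E(m, A) = -(5 - 1*1)/9 = -(5 - 1)/9 = -⅑*4 = -4/9)
n(y, j) = 0
X(o) = o (X(o) = ((o + o) + o)/3 = (2*o + o)/3 = (3*o)/3 = o)
√(X(n(E(4, -1), 0) - (6 + 6)*(-4)) - 7050) = √((0 - (6 + 6)*(-4)) - 7050) = √((0 - 12*(-4)) - 7050) = √((0 - 1*(-48)) - 7050) = √((0 + 48) - 7050) = √(48 - 7050) = √(-7002) = 3*I*√778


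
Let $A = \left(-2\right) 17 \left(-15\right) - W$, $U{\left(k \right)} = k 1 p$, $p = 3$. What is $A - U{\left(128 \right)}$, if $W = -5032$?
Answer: $5158$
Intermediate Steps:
$U{\left(k \right)} = 3 k$ ($U{\left(k \right)} = k 1 \cdot 3 = k 3 = 3 k$)
$A = 5542$ ($A = \left(-2\right) 17 \left(-15\right) - -5032 = \left(-34\right) \left(-15\right) + 5032 = 510 + 5032 = 5542$)
$A - U{\left(128 \right)} = 5542 - 3 \cdot 128 = 5542 - 384 = 5158$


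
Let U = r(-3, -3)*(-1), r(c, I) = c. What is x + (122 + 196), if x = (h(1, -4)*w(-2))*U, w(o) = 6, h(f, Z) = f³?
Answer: 336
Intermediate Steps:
U = 3 (U = -3*(-1) = 3)
x = 18 (x = (1³*6)*3 = (1*6)*3 = 6*3 = 18)
x + (122 + 196) = 18 + (122 + 196) = 18 + 318 = 336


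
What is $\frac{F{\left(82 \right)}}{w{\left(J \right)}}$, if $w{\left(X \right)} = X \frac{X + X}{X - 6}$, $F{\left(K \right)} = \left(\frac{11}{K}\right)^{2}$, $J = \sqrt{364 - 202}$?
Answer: $- \frac{121}{363096} + \frac{121 \sqrt{2}}{242064} \approx 0.00037367$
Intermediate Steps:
$J = 9 \sqrt{2}$ ($J = \sqrt{162} = 9 \sqrt{2} \approx 12.728$)
$F{\left(K \right)} = \frac{121}{K^{2}}$
$w{\left(X \right)} = \frac{2 X^{2}}{-6 + X}$ ($w{\left(X \right)} = X \frac{2 X}{-6 + X} = \frac{2 X^{2}}{-6 + X}$)
$\frac{F{\left(82 \right)}}{w{\left(J \right)}} = \frac{121 \cdot \frac{1}{6724}}{2 \left(9 \sqrt{2}\right)^{2} \frac{1}{-6 + 9 \sqrt{2}}} = \frac{121 \cdot \frac{1}{6724}}{2 \cdot 162 \frac{1}{-6 + 9 \sqrt{2}}} = \frac{121}{6724 \frac{324}{-6 + 9 \sqrt{2}}} = \frac{121 \left(- \frac{1}{54} + \frac{\sqrt{2}}{36}\right)}{6724} = - \frac{121}{363096} + \frac{121 \sqrt{2}}{242064}$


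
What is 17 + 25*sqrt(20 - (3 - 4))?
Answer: 17 + 25*sqrt(21) ≈ 131.56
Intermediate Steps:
17 + 25*sqrt(20 - (3 - 4)) = 17 + 25*sqrt(20 - 1*(-1)) = 17 + 25*sqrt(20 + 1) = 17 + 25*sqrt(21)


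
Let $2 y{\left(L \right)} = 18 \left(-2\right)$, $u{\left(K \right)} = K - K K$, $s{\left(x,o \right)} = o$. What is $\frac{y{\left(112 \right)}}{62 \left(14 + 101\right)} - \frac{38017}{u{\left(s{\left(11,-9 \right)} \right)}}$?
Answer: $\frac{27105959}{64170} \approx 422.41$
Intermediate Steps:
$u{\left(K \right)} = K - K^{2}$
$y{\left(L \right)} = -18$ ($y{\left(L \right)} = \frac{18 \left(-2\right)}{2} = \frac{1}{2} \left(-36\right) = -18$)
$\frac{y{\left(112 \right)}}{62 \left(14 + 101\right)} - \frac{38017}{u{\left(s{\left(11,-9 \right)} \right)}} = - \frac{18}{62 \left(14 + 101\right)} - \frac{38017}{\left(-9\right) \left(1 - -9\right)} = - \frac{18}{62 \cdot 115} - \frac{38017}{\left(-9\right) \left(1 + 9\right)} = - \frac{18}{7130} - \frac{38017}{\left(-9\right) 10} = \left(-18\right) \frac{1}{7130} - \frac{38017}{-90} = - \frac{9}{3565} - - \frac{38017}{90} = - \frac{9}{3565} + \frac{38017}{90} = \frac{27105959}{64170}$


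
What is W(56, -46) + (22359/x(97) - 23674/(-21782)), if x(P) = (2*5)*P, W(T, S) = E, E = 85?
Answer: 1152956709/10564270 ≈ 109.14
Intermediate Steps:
W(T, S) = 85
x(P) = 10*P
W(56, -46) + (22359/x(97) - 23674/(-21782)) = 85 + (22359/((10*97)) - 23674/(-21782)) = 85 + (22359/970 - 23674*(-1/21782)) = 85 + (22359*(1/970) + 11837/10891) = 85 + (22359/970 + 11837/10891) = 85 + 254993759/10564270 = 1152956709/10564270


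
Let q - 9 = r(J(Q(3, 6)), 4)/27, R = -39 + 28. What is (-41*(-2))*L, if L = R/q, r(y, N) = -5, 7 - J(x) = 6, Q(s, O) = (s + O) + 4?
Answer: -12177/119 ≈ -102.33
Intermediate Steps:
Q(s, O) = 4 + O + s (Q(s, O) = (O + s) + 4 = 4 + O + s)
R = -11
J(x) = 1 (J(x) = 7 - 1*6 = 7 - 6 = 1)
q = 238/27 (q = 9 - 5/27 = 238/27 ≈ 8.8148)
L = -297/238 (L = -11/238/27 = -11*27/238 = -297/238 ≈ -1.2479)
(-41*(-2))*L = -41*(-2)*(-297/238) = 82*(-297/238) = -12177/119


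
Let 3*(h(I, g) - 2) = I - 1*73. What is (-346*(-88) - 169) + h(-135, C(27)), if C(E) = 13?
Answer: 90635/3 ≈ 30212.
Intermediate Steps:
h(I, g) = -67/3 + I/3 (h(I, g) = 2 + (I - 1*73)/3 = 2 + (I - 73)/3 = 2 + (-73 + I)/3 = 2 + (-73/3 + I/3) = -67/3 + I/3)
(-346*(-88) - 169) + h(-135, C(27)) = (-346*(-88) - 169) + (-67/3 + (⅓)*(-135)) = (30448 - 169) + (-67/3 - 45) = 30279 - 202/3 = 90635/3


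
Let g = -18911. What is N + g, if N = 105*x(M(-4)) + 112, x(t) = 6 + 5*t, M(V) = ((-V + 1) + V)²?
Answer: -17644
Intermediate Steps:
M(V) = 1 (M(V) = ((1 - V) + V)² = 1² = 1)
N = 1267 (N = 105*(6 + 5*1) + 112 = 105*(6 + 5) + 112 = 105*11 + 112 = 1155 + 112 = 1267)
N + g = 1267 - 18911 = -17644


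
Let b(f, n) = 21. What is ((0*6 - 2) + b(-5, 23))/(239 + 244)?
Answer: 19/483 ≈ 0.039337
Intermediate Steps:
((0*6 - 2) + b(-5, 23))/(239 + 244) = ((0*6 - 2) + 21)/(239 + 244) = ((0 - 2) + 21)/483 = (-2 + 21)*(1/483) = 19*(1/483) = 19/483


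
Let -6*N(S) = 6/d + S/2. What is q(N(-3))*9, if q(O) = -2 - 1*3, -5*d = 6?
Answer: -45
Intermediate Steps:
d = -6/5 (d = -⅕*6 = -6/5 ≈ -1.2000)
N(S) = ⅚ - S/12 (N(S) = -(6/(-6/5) + S/2)/6 = -(6*(-⅚) + S*(½))/6 = -(-5 + S/2)/6 = ⅚ - S/12)
q(O) = -5 (q(O) = -2 - 3 = -5)
q(N(-3))*9 = -5*9 = -45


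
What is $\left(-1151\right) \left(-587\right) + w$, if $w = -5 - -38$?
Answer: $675670$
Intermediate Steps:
$w = 33$ ($w = -5 + 38 = 33$)
$\left(-1151\right) \left(-587\right) + w = \left(-1151\right) \left(-587\right) + 33 = 675637 + 33 = 675670$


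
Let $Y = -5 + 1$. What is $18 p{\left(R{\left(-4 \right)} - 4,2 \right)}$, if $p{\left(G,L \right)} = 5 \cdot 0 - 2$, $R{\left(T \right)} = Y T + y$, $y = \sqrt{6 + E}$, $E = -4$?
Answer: $-36$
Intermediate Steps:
$Y = -4$
$y = \sqrt{2}$ ($y = \sqrt{6 - 4} = \sqrt{2} \approx 1.4142$)
$R{\left(T \right)} = \sqrt{2} - 4 T$ ($R{\left(T \right)} = - 4 T + \sqrt{2} = \sqrt{2} - 4 T$)
$p{\left(G,L \right)} = -2$ ($p{\left(G,L \right)} = 0 - 2 = -2$)
$18 p{\left(R{\left(-4 \right)} - 4,2 \right)} = 18 \left(-2\right) = -36$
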